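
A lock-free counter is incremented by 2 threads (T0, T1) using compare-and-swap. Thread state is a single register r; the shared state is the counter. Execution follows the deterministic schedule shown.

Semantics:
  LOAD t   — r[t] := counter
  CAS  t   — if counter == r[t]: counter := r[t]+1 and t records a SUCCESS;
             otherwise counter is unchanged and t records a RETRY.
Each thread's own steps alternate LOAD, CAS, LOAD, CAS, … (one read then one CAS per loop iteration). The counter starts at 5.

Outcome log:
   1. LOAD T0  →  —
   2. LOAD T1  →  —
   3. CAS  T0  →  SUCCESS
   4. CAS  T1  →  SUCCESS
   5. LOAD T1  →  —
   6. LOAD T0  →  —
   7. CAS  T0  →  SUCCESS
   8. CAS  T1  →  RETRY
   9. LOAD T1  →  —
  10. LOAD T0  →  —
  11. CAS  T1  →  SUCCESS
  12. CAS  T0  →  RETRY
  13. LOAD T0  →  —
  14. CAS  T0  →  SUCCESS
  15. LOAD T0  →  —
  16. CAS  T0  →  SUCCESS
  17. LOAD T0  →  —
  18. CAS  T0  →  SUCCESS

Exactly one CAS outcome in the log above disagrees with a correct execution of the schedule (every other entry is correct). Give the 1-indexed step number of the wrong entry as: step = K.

Re-executing:
   1) LOAD T0:  M=5  r_T0=5
   2) LOAD T1:  M=5  r_T1=5
   3) CAS  T0:  M=6  r_T0=5 ✓
   4) CAS  T1:  M=6  r_T1=5 ✗
   5) LOAD T1:  M=6  r_T1=6
   6) LOAD T0:  M=6  r_T0=6
   7) CAS  T0:  M=7  r_T0=6 ✓
   8) CAS  T1:  M=7  r_T1=6 ✗
   9) LOAD T1:  M=7  r_T1=7
  10) LOAD T0:  M=7  r_T0=7
  11) CAS  T1:  M=8  r_T1=7 ✓
  12) CAS  T0:  M=8  r_T0=7 ✗
  13) LOAD T0:  M=8  r_T0=8
  14) CAS  T0:  M=9  r_T0=8 ✓
  15) LOAD T0:  M=9  r_T0=9
  16) CAS  T0:  M=10  r_T0=9 ✓
  17) LOAD T0:  M=10  r_T0=10
  18) CAS  T0:  M=11  r_T0=10 ✓
Mismatch at 4.

step = 4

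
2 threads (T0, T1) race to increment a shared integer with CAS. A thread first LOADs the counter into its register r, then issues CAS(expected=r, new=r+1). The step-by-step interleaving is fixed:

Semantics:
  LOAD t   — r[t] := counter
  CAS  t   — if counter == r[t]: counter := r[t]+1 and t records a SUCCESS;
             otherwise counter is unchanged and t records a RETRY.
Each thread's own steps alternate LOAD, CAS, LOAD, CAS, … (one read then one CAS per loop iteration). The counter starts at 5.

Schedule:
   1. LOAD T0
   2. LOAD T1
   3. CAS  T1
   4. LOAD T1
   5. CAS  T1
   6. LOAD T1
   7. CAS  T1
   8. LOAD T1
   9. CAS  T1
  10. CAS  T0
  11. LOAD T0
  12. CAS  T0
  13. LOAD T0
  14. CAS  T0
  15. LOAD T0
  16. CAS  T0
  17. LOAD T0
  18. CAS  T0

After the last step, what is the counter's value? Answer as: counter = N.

[1] T0.load  rd  (counter 5, T0.r 5)
[2] T1.load  rd  (counter 5, T1.r 5)
[3] T1.cas  hit  (counter 6, T1.r 5)
[4] T1.load  rd  (counter 6, T1.r 6)
[5] T1.cas  hit  (counter 7, T1.r 6)
[6] T1.load  rd  (counter 7, T1.r 7)
[7] T1.cas  hit  (counter 8, T1.r 7)
[8] T1.load  rd  (counter 8, T1.r 8)
[9] T1.cas  hit  (counter 9, T1.r 8)
[10] T0.cas  miss  (counter 9, T0.r 5)
[11] T0.load  rd  (counter 9, T0.r 9)
[12] T0.cas  hit  (counter 10, T0.r 9)
[13] T0.load  rd  (counter 10, T0.r 10)
[14] T0.cas  hit  (counter 11, T0.r 10)
[15] T0.load  rd  (counter 11, T0.r 11)
[16] T0.cas  hit  (counter 12, T0.r 11)
[17] T0.load  rd  (counter 12, T0.r 12)
[18] T0.cas  hit  (counter 13, T0.r 12)

counter = 13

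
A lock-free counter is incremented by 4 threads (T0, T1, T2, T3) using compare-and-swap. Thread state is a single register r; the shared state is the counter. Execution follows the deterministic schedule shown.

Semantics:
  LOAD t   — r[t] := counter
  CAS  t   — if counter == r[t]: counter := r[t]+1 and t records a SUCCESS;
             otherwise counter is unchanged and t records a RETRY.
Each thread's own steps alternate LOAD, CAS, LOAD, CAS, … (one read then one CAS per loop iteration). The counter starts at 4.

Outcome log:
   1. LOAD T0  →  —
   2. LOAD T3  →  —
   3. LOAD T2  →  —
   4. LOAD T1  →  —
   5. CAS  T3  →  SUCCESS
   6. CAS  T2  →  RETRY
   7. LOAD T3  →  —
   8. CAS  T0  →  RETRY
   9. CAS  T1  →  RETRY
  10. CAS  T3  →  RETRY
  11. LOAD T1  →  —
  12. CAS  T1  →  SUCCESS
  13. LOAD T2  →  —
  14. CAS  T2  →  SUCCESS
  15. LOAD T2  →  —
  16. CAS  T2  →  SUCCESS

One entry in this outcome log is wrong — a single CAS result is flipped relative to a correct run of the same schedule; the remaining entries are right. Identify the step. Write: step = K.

Re-executing:
1. LOAD T0 → mem=4 r[T0]=4 [LOAD]
2. LOAD T3 → mem=4 r[T3]=4 [LOAD]
3. LOAD T2 → mem=4 r[T2]=4 [LOAD]
4. LOAD T1 → mem=4 r[T1]=4 [LOAD]
5. CAS T3 → mem=5 r[T3]=4 [OK]
6. CAS T2 → mem=5 r[T2]=4 [RETRY]
7. LOAD T3 → mem=5 r[T3]=5 [LOAD]
8. CAS T0 → mem=5 r[T0]=4 [RETRY]
9. CAS T1 → mem=5 r[T1]=4 [RETRY]
10. CAS T3 → mem=6 r[T3]=5 [OK]
11. LOAD T1 → mem=6 r[T1]=6 [LOAD]
12. CAS T1 → mem=7 r[T1]=6 [OK]
13. LOAD T2 → mem=7 r[T2]=7 [LOAD]
14. CAS T2 → mem=8 r[T2]=7 [OK]
15. LOAD T2 → mem=8 r[T2]=8 [LOAD]
16. CAS T2 → mem=9 r[T2]=8 [OK]
Log disagrees first at step 10.

step = 10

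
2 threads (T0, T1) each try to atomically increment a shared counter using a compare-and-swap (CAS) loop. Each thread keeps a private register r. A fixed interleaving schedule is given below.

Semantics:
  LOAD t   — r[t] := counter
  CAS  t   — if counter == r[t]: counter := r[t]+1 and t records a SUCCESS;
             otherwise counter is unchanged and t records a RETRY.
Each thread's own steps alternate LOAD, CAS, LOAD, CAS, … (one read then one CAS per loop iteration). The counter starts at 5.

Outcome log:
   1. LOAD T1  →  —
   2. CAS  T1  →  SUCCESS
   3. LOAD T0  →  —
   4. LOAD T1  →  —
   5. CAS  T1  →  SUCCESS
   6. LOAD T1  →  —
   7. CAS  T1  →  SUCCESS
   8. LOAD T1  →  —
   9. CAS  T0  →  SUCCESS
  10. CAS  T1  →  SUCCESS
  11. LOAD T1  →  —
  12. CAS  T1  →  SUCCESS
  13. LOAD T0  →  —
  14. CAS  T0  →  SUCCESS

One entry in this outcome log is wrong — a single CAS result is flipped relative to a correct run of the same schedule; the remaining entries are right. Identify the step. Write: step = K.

Re-executing:
step 1: T1 LOAD ⇒ load; ctr=5 reg=5
step 2: T1 CAS ⇒ ok; ctr=6 reg=5
step 3: T0 LOAD ⇒ load; ctr=6 reg=6
step 4: T1 LOAD ⇒ load; ctr=6 reg=6
step 5: T1 CAS ⇒ ok; ctr=7 reg=6
step 6: T1 LOAD ⇒ load; ctr=7 reg=7
step 7: T1 CAS ⇒ ok; ctr=8 reg=7
step 8: T1 LOAD ⇒ load; ctr=8 reg=8
step 9: T0 CAS ⇒ retry; ctr=8 reg=6
step 10: T1 CAS ⇒ ok; ctr=9 reg=8
step 11: T1 LOAD ⇒ load; ctr=9 reg=9
step 12: T1 CAS ⇒ ok; ctr=10 reg=9
step 13: T0 LOAD ⇒ load; ctr=10 reg=10
step 14: T0 CAS ⇒ ok; ctr=11 reg=10
Mismatch at 9.

step = 9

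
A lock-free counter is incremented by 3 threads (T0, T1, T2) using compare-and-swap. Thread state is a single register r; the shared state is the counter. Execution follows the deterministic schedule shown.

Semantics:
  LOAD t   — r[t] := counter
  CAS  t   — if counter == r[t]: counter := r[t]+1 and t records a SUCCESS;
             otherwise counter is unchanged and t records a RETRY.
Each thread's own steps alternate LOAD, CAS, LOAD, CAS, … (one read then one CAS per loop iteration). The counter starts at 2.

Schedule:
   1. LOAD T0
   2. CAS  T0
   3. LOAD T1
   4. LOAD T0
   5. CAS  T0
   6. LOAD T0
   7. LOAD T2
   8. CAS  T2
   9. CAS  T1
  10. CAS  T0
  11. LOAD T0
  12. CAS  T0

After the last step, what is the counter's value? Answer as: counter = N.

1. LOAD T0 → mem=2 r[T0]=2 [LOAD]
2. CAS T0 → mem=3 r[T0]=2 [OK]
3. LOAD T1 → mem=3 r[T1]=3 [LOAD]
4. LOAD T0 → mem=3 r[T0]=3 [LOAD]
5. CAS T0 → mem=4 r[T0]=3 [OK]
6. LOAD T0 → mem=4 r[T0]=4 [LOAD]
7. LOAD T2 → mem=4 r[T2]=4 [LOAD]
8. CAS T2 → mem=5 r[T2]=4 [OK]
9. CAS T1 → mem=5 r[T1]=3 [RETRY]
10. CAS T0 → mem=5 r[T0]=4 [RETRY]
11. LOAD T0 → mem=5 r[T0]=5 [LOAD]
12. CAS T0 → mem=6 r[T0]=5 [OK]

counter = 6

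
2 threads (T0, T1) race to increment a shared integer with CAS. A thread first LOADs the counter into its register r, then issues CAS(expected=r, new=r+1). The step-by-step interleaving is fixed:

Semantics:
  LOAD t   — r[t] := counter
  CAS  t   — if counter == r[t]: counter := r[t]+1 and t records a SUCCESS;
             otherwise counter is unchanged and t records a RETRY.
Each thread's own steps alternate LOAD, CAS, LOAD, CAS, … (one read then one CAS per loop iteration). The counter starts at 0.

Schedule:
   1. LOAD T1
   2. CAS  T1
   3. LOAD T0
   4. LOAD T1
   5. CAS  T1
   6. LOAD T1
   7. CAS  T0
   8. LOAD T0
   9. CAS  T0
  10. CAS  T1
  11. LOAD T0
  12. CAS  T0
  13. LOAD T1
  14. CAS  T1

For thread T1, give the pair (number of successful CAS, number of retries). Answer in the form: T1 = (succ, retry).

T1 = (3, 1)

   1) LOAD T1:  M=0  r_T1=0
   2) CAS  T1:  M=1  r_T1=0 ✓
   3) LOAD T0:  M=1  r_T0=1
   4) LOAD T1:  M=1  r_T1=1
   5) CAS  T1:  M=2  r_T1=1 ✓
   6) LOAD T1:  M=2  r_T1=2
   7) CAS  T0:  M=2  r_T0=1 ✗
   8) LOAD T0:  M=2  r_T0=2
   9) CAS  T0:  M=3  r_T0=2 ✓
  10) CAS  T1:  M=3  r_T1=2 ✗
  11) LOAD T0:  M=3  r_T0=3
  12) CAS  T0:  M=4  r_T0=3 ✓
  13) LOAD T1:  M=4  r_T1=4
  14) CAS  T1:  M=5  r_T1=4 ✓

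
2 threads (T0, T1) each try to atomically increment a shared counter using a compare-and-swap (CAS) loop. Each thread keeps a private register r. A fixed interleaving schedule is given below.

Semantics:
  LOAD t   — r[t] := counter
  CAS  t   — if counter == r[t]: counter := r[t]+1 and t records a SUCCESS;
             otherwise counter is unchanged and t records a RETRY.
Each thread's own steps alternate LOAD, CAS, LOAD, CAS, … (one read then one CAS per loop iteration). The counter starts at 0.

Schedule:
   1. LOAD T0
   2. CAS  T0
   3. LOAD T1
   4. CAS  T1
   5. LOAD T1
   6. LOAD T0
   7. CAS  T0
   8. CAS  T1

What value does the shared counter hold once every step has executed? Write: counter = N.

counter = 3

1. LOAD T0 → mem=0 r[T0]=0 [LOAD]
2. CAS T0 → mem=1 r[T0]=0 [OK]
3. LOAD T1 → mem=1 r[T1]=1 [LOAD]
4. CAS T1 → mem=2 r[T1]=1 [OK]
5. LOAD T1 → mem=2 r[T1]=2 [LOAD]
6. LOAD T0 → mem=2 r[T0]=2 [LOAD]
7. CAS T0 → mem=3 r[T0]=2 [OK]
8. CAS T1 → mem=3 r[T1]=2 [RETRY]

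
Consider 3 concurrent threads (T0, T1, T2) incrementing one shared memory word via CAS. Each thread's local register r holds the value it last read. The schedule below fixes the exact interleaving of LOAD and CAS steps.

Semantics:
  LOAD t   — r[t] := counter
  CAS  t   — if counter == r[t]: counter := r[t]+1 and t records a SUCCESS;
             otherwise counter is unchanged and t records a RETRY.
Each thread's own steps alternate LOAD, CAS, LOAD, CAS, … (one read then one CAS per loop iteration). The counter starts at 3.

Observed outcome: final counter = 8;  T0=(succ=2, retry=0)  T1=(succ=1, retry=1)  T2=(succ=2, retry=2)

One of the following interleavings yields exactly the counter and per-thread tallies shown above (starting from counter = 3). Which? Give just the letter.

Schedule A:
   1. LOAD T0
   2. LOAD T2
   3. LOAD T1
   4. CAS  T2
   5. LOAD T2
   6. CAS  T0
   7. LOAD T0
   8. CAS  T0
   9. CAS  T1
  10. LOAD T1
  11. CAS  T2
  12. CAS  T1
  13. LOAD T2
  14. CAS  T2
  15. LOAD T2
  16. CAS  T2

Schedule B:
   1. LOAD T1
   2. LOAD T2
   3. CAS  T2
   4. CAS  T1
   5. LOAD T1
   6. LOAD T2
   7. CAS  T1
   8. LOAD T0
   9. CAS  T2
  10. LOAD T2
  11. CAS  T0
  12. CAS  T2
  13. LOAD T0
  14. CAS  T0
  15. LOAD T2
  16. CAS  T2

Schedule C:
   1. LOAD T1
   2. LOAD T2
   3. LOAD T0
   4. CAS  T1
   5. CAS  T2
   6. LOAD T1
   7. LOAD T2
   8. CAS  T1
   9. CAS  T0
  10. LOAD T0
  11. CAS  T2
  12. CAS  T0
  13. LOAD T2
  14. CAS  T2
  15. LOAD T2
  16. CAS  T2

Simulating candidate B:
1. LOAD T1 → mem=3 r[T1]=3 [LOAD]
2. LOAD T2 → mem=3 r[T2]=3 [LOAD]
3. CAS T2 → mem=4 r[T2]=3 [OK]
4. CAS T1 → mem=4 r[T1]=3 [RETRY]
5. LOAD T1 → mem=4 r[T1]=4 [LOAD]
6. LOAD T2 → mem=4 r[T2]=4 [LOAD]
7. CAS T1 → mem=5 r[T1]=4 [OK]
8. LOAD T0 → mem=5 r[T0]=5 [LOAD]
9. CAS T2 → mem=5 r[T2]=4 [RETRY]
10. LOAD T2 → mem=5 r[T2]=5 [LOAD]
11. CAS T0 → mem=6 r[T0]=5 [OK]
12. CAS T2 → mem=6 r[T2]=5 [RETRY]
13. LOAD T0 → mem=6 r[T0]=6 [LOAD]
14. CAS T0 → mem=7 r[T0]=6 [OK]
15. LOAD T2 → mem=7 r[T2]=7 [LOAD]
16. CAS T2 → mem=8 r[T2]=7 [OK]

B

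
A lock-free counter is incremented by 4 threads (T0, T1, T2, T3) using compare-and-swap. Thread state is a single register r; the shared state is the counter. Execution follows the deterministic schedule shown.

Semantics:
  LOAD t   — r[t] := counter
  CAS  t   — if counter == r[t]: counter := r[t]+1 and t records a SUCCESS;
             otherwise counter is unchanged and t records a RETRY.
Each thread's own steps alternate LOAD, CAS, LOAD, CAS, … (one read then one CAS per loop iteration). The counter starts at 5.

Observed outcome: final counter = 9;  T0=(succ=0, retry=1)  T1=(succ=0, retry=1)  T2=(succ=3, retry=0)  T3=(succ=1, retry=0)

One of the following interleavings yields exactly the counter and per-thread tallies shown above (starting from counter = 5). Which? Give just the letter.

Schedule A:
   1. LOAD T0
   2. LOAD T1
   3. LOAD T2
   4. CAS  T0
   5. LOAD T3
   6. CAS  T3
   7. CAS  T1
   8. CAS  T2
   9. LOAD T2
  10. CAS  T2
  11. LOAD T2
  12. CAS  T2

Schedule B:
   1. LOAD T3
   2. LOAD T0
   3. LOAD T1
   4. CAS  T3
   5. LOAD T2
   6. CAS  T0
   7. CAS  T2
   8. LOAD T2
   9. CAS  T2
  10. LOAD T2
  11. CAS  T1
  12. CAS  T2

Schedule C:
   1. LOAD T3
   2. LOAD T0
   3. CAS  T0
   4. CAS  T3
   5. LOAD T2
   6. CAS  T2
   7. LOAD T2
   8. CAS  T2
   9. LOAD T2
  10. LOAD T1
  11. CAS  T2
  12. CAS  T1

B

Simulating candidate B:
step 1: T3 LOAD ⇒ load; ctr=5 reg=5
step 2: T0 LOAD ⇒ load; ctr=5 reg=5
step 3: T1 LOAD ⇒ load; ctr=5 reg=5
step 4: T3 CAS ⇒ ok; ctr=6 reg=5
step 5: T2 LOAD ⇒ load; ctr=6 reg=6
step 6: T0 CAS ⇒ retry; ctr=6 reg=5
step 7: T2 CAS ⇒ ok; ctr=7 reg=6
step 8: T2 LOAD ⇒ load; ctr=7 reg=7
step 9: T2 CAS ⇒ ok; ctr=8 reg=7
step 10: T2 LOAD ⇒ load; ctr=8 reg=8
step 11: T1 CAS ⇒ retry; ctr=8 reg=5
step 12: T2 CAS ⇒ ok; ctr=9 reg=8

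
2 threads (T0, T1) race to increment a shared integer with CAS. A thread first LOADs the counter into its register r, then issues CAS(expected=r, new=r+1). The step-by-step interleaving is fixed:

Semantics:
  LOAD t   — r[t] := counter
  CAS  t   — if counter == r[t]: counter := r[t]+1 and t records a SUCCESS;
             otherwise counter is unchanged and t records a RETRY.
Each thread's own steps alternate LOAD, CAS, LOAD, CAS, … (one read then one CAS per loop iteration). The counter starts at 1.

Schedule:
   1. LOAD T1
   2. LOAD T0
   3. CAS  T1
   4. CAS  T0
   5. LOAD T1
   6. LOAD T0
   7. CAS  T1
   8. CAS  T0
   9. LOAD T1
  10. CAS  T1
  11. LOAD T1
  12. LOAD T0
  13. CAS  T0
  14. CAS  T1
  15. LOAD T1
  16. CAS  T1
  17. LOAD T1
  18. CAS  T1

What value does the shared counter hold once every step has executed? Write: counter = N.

counter = 7

T1 LOAD — after: cnt=1, r=1 — load
T0 LOAD — after: cnt=1, r=1 — load
T1 CAS — after: cnt=2, r=1 — ok
T0 CAS — after: cnt=2, r=1 — retry
T1 LOAD — after: cnt=2, r=2 — load
T0 LOAD — after: cnt=2, r=2 — load
T1 CAS — after: cnt=3, r=2 — ok
T0 CAS — after: cnt=3, r=2 — retry
T1 LOAD — after: cnt=3, r=3 — load
T1 CAS — after: cnt=4, r=3 — ok
T1 LOAD — after: cnt=4, r=4 — load
T0 LOAD — after: cnt=4, r=4 — load
T0 CAS — after: cnt=5, r=4 — ok
T1 CAS — after: cnt=5, r=4 — retry
T1 LOAD — after: cnt=5, r=5 — load
T1 CAS — after: cnt=6, r=5 — ok
T1 LOAD — after: cnt=6, r=6 — load
T1 CAS — after: cnt=7, r=6 — ok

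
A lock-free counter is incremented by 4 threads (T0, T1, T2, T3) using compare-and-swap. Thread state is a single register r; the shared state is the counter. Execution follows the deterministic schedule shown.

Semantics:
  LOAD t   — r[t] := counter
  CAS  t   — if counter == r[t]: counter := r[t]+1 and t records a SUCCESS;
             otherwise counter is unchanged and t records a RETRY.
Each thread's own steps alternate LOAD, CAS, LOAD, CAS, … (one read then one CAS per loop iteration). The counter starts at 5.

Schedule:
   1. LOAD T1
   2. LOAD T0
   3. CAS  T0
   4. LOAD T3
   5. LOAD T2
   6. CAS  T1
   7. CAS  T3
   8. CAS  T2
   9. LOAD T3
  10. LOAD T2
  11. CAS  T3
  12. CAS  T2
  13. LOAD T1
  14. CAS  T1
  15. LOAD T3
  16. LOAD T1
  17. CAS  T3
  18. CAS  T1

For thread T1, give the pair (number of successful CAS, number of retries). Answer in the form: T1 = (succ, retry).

   1) LOAD T1:  M=5  r_T1=5
   2) LOAD T0:  M=5  r_T0=5
   3) CAS  T0:  M=6  r_T0=5 ✓
   4) LOAD T3:  M=6  r_T3=6
   5) LOAD T2:  M=6  r_T2=6
   6) CAS  T1:  M=6  r_T1=5 ✗
   7) CAS  T3:  M=7  r_T3=6 ✓
   8) CAS  T2:  M=7  r_T2=6 ✗
   9) LOAD T3:  M=7  r_T3=7
  10) LOAD T2:  M=7  r_T2=7
  11) CAS  T3:  M=8  r_T3=7 ✓
  12) CAS  T2:  M=8  r_T2=7 ✗
  13) LOAD T1:  M=8  r_T1=8
  14) CAS  T1:  M=9  r_T1=8 ✓
  15) LOAD T3:  M=9  r_T3=9
  16) LOAD T1:  M=9  r_T1=9
  17) CAS  T3:  M=10  r_T3=9 ✓
  18) CAS  T1:  M=10  r_T1=9 ✗

T1 = (1, 2)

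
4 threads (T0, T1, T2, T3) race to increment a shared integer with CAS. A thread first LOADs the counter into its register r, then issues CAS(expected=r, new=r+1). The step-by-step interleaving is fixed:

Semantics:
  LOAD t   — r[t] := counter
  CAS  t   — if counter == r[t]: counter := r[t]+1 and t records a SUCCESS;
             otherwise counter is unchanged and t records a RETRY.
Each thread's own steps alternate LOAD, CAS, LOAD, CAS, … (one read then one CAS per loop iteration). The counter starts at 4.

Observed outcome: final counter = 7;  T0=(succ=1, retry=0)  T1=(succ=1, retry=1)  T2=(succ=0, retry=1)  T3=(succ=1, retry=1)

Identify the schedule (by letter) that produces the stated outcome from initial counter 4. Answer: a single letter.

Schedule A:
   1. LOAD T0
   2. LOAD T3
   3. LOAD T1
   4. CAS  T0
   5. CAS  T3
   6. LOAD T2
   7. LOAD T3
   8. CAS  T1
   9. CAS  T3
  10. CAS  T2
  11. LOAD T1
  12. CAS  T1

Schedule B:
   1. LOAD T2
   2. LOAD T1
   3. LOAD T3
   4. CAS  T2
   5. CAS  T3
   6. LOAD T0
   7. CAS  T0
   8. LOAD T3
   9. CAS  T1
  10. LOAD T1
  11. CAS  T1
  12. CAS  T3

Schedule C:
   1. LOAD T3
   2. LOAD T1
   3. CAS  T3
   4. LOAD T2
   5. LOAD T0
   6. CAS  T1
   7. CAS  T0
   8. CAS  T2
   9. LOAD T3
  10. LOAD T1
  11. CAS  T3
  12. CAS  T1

Simulating candidate A:
[1] T0.load  rd  (counter 4, T0.r 4)
[2] T3.load  rd  (counter 4, T3.r 4)
[3] T1.load  rd  (counter 4, T1.r 4)
[4] T0.cas  hit  (counter 5, T0.r 4)
[5] T3.cas  miss  (counter 5, T3.r 4)
[6] T2.load  rd  (counter 5, T2.r 5)
[7] T3.load  rd  (counter 5, T3.r 5)
[8] T1.cas  miss  (counter 5, T1.r 4)
[9] T3.cas  hit  (counter 6, T3.r 5)
[10] T2.cas  miss  (counter 6, T2.r 5)
[11] T1.load  rd  (counter 6, T1.r 6)
[12] T1.cas  hit  (counter 7, T1.r 6)

A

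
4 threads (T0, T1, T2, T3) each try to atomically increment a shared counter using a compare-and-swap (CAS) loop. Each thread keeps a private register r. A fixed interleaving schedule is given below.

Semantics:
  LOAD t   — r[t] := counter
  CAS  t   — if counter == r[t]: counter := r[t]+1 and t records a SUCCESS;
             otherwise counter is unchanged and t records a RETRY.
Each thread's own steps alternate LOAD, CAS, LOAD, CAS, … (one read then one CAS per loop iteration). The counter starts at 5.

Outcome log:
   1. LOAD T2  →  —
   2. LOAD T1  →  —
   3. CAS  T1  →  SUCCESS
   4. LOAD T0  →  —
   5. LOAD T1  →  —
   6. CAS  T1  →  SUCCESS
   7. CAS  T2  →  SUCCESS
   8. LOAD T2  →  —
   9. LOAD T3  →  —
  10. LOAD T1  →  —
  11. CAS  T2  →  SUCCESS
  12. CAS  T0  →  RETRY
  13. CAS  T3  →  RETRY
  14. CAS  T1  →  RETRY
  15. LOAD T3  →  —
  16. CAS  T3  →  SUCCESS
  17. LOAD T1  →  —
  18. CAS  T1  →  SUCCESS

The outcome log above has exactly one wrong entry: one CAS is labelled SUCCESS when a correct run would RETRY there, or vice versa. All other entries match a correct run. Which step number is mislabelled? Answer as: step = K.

step = 7

Re-executing:
T2 LOAD — after: cnt=5, r=5 — load
T1 LOAD — after: cnt=5, r=5 — load
T1 CAS — after: cnt=6, r=5 — ok
T0 LOAD — after: cnt=6, r=6 — load
T1 LOAD — after: cnt=6, r=6 — load
T1 CAS — after: cnt=7, r=6 — ok
T2 CAS — after: cnt=7, r=5 — retry
T2 LOAD — after: cnt=7, r=7 — load
T3 LOAD — after: cnt=7, r=7 — load
T1 LOAD — after: cnt=7, r=7 — load
T2 CAS — after: cnt=8, r=7 — ok
T0 CAS — after: cnt=8, r=6 — retry
T3 CAS — after: cnt=8, r=7 — retry
T1 CAS — after: cnt=8, r=7 — retry
T3 LOAD — after: cnt=8, r=8 — load
T3 CAS — after: cnt=9, r=8 — ok
T1 LOAD — after: cnt=9, r=9 — load
T1 CAS — after: cnt=10, r=9 — ok
Log disagrees first at step 7.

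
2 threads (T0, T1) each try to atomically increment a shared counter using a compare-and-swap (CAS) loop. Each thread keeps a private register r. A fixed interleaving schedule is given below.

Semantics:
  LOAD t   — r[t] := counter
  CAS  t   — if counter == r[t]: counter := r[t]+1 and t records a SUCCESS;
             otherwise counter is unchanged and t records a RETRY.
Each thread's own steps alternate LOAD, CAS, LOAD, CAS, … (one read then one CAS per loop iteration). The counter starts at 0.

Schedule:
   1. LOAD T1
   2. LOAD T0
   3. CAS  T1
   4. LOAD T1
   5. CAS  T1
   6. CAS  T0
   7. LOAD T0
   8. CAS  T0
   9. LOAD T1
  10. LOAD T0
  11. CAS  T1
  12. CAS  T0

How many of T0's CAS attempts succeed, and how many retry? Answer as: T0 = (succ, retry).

T0 = (1, 2)

T1 LOAD — after: cnt=0, r=0 — load
T0 LOAD — after: cnt=0, r=0 — load
T1 CAS — after: cnt=1, r=0 — ok
T1 LOAD — after: cnt=1, r=1 — load
T1 CAS — after: cnt=2, r=1 — ok
T0 CAS — after: cnt=2, r=0 — retry
T0 LOAD — after: cnt=2, r=2 — load
T0 CAS — after: cnt=3, r=2 — ok
T1 LOAD — after: cnt=3, r=3 — load
T0 LOAD — after: cnt=3, r=3 — load
T1 CAS — after: cnt=4, r=3 — ok
T0 CAS — after: cnt=4, r=3 — retry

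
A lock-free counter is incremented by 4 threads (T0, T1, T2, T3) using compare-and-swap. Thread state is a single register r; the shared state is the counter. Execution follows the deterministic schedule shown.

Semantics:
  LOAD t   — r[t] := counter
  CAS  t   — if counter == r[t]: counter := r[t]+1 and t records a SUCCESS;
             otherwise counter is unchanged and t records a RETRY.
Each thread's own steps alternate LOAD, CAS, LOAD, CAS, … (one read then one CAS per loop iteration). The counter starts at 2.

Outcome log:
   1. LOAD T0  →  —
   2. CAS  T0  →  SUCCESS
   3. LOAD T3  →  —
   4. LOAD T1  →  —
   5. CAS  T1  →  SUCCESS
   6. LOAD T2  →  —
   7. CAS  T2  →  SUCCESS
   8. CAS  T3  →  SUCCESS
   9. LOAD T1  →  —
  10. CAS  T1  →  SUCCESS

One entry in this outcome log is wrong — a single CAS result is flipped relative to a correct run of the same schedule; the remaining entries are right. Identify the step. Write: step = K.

step = 8

Correct run:
step 1: T0 LOAD ⇒ load; ctr=2 reg=2
step 2: T0 CAS ⇒ ok; ctr=3 reg=2
step 3: T3 LOAD ⇒ load; ctr=3 reg=3
step 4: T1 LOAD ⇒ load; ctr=3 reg=3
step 5: T1 CAS ⇒ ok; ctr=4 reg=3
step 6: T2 LOAD ⇒ load; ctr=4 reg=4
step 7: T2 CAS ⇒ ok; ctr=5 reg=4
step 8: T3 CAS ⇒ retry; ctr=5 reg=3
step 9: T1 LOAD ⇒ load; ctr=5 reg=5
step 10: T1 CAS ⇒ ok; ctr=6 reg=5
Mismatch at 8.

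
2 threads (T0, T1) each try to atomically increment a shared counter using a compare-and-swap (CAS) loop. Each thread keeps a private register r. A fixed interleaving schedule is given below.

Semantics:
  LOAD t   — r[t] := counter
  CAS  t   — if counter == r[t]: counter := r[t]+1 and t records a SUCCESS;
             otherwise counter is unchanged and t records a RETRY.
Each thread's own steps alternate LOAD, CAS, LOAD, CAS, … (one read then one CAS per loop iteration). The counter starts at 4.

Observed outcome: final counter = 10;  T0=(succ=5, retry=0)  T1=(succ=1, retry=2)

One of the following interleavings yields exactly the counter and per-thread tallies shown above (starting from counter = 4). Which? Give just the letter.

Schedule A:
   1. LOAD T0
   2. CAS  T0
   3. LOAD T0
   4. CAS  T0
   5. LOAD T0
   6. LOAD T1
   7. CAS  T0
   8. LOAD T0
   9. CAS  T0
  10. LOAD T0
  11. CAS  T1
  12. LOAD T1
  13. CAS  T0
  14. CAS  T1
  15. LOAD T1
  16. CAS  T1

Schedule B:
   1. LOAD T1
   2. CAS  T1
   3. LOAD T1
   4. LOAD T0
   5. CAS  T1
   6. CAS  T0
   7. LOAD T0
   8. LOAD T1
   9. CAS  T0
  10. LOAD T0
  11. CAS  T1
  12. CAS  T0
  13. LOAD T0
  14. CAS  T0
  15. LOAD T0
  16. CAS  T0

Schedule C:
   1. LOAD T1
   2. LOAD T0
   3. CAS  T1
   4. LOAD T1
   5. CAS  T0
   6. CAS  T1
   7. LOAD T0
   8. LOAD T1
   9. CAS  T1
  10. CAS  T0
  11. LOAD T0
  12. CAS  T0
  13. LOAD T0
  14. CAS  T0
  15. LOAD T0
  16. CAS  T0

Run A:
#1 T0 reads 4
#2 T0 CAS(4→5) writes; counter now 5
#3 T0 reads 5
#4 T0 CAS(5→6) writes; counter now 6
#5 T0 reads 6
#6 T1 reads 6
#7 T0 CAS(6→7) writes; counter now 7
#8 T0 reads 7
#9 T0 CAS(7→8) writes; counter now 8
#10 T0 reads 8
#11 T1 CAS(6→7) fails; counter now 8
#12 T1 reads 8
#13 T0 CAS(8→9) writes; counter now 9
#14 T1 CAS(8→9) fails; counter now 9
#15 T1 reads 9
#16 T1 CAS(9→10) writes; counter now 10

A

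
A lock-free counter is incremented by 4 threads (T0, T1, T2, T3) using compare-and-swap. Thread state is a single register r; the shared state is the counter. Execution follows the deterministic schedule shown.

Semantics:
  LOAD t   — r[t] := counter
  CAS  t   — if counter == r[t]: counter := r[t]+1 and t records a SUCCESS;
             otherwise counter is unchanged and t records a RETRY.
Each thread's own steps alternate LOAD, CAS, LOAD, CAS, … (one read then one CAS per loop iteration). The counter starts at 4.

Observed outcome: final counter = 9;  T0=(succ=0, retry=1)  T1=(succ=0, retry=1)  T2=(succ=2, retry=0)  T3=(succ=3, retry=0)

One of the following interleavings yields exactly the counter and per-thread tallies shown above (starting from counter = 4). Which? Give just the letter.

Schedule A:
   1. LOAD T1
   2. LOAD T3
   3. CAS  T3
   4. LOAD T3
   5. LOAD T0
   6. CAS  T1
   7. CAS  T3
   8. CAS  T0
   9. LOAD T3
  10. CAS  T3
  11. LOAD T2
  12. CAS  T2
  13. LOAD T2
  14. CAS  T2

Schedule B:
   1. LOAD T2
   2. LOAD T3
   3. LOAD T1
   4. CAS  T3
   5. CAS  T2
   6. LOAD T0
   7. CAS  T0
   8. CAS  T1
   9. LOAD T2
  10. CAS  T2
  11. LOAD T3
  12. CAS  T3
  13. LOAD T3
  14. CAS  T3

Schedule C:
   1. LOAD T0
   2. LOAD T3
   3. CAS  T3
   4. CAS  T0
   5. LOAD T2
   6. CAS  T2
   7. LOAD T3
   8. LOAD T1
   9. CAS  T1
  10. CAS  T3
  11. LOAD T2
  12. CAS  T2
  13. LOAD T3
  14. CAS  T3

A

Simulating candidate A:
1. LOAD T1 → mem=4 r[T1]=4 [LOAD]
2. LOAD T3 → mem=4 r[T3]=4 [LOAD]
3. CAS T3 → mem=5 r[T3]=4 [OK]
4. LOAD T3 → mem=5 r[T3]=5 [LOAD]
5. LOAD T0 → mem=5 r[T0]=5 [LOAD]
6. CAS T1 → mem=5 r[T1]=4 [RETRY]
7. CAS T3 → mem=6 r[T3]=5 [OK]
8. CAS T0 → mem=6 r[T0]=5 [RETRY]
9. LOAD T3 → mem=6 r[T3]=6 [LOAD]
10. CAS T3 → mem=7 r[T3]=6 [OK]
11. LOAD T2 → mem=7 r[T2]=7 [LOAD]
12. CAS T2 → mem=8 r[T2]=7 [OK]
13. LOAD T2 → mem=8 r[T2]=8 [LOAD]
14. CAS T2 → mem=9 r[T2]=8 [OK]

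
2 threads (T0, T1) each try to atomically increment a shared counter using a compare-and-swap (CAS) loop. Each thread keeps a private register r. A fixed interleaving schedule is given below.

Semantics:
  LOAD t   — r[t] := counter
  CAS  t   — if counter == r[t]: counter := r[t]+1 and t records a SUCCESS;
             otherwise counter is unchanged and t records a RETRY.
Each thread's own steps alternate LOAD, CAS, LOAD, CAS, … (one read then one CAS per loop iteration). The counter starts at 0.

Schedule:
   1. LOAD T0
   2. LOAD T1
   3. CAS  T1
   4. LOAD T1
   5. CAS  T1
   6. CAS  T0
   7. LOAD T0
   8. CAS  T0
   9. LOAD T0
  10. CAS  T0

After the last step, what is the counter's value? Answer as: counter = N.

counter = 4

1. LOAD T0 → mem=0 r[T0]=0 [LOAD]
2. LOAD T1 → mem=0 r[T1]=0 [LOAD]
3. CAS T1 → mem=1 r[T1]=0 [OK]
4. LOAD T1 → mem=1 r[T1]=1 [LOAD]
5. CAS T1 → mem=2 r[T1]=1 [OK]
6. CAS T0 → mem=2 r[T0]=0 [RETRY]
7. LOAD T0 → mem=2 r[T0]=2 [LOAD]
8. CAS T0 → mem=3 r[T0]=2 [OK]
9. LOAD T0 → mem=3 r[T0]=3 [LOAD]
10. CAS T0 → mem=4 r[T0]=3 [OK]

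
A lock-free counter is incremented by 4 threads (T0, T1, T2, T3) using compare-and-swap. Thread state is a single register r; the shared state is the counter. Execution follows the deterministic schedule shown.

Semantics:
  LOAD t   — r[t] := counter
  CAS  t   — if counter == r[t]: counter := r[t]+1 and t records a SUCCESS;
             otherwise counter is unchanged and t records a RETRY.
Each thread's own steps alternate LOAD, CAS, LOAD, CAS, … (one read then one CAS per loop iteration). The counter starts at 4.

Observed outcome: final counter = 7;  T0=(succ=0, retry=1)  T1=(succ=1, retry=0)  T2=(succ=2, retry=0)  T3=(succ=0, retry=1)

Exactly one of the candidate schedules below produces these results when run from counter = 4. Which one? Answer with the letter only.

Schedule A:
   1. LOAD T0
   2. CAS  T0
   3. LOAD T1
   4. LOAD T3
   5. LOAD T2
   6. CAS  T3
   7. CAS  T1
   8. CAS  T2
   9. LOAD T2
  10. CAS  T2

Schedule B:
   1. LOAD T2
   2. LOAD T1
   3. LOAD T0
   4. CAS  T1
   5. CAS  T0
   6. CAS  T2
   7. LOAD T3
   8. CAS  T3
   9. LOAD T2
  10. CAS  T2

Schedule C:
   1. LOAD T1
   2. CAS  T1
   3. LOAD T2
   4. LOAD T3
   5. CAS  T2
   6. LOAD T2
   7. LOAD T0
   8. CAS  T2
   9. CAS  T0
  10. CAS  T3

Simulating candidate C:
T1 LOAD — after: cnt=4, r=4 — load
T1 CAS — after: cnt=5, r=4 — ok
T2 LOAD — after: cnt=5, r=5 — load
T3 LOAD — after: cnt=5, r=5 — load
T2 CAS — after: cnt=6, r=5 — ok
T2 LOAD — after: cnt=6, r=6 — load
T0 LOAD — after: cnt=6, r=6 — load
T2 CAS — after: cnt=7, r=6 — ok
T0 CAS — after: cnt=7, r=6 — retry
T3 CAS — after: cnt=7, r=5 — retry

C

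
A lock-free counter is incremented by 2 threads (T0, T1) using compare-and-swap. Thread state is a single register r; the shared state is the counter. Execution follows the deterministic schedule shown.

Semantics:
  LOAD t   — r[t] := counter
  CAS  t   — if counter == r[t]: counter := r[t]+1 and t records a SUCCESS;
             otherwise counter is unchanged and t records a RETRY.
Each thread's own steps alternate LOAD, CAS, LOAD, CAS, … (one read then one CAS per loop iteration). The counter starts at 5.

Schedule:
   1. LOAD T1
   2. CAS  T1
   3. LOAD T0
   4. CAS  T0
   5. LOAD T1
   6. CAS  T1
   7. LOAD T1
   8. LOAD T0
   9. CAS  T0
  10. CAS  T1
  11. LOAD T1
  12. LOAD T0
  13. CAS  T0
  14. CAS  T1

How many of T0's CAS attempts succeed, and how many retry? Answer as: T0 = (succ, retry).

T0 = (3, 0)

[1] T1.load  rd  (counter 5, T1.r 5)
[2] T1.cas  hit  (counter 6, T1.r 5)
[3] T0.load  rd  (counter 6, T0.r 6)
[4] T0.cas  hit  (counter 7, T0.r 6)
[5] T1.load  rd  (counter 7, T1.r 7)
[6] T1.cas  hit  (counter 8, T1.r 7)
[7] T1.load  rd  (counter 8, T1.r 8)
[8] T0.load  rd  (counter 8, T0.r 8)
[9] T0.cas  hit  (counter 9, T0.r 8)
[10] T1.cas  miss  (counter 9, T1.r 8)
[11] T1.load  rd  (counter 9, T1.r 9)
[12] T0.load  rd  (counter 9, T0.r 9)
[13] T0.cas  hit  (counter 10, T0.r 9)
[14] T1.cas  miss  (counter 10, T1.r 9)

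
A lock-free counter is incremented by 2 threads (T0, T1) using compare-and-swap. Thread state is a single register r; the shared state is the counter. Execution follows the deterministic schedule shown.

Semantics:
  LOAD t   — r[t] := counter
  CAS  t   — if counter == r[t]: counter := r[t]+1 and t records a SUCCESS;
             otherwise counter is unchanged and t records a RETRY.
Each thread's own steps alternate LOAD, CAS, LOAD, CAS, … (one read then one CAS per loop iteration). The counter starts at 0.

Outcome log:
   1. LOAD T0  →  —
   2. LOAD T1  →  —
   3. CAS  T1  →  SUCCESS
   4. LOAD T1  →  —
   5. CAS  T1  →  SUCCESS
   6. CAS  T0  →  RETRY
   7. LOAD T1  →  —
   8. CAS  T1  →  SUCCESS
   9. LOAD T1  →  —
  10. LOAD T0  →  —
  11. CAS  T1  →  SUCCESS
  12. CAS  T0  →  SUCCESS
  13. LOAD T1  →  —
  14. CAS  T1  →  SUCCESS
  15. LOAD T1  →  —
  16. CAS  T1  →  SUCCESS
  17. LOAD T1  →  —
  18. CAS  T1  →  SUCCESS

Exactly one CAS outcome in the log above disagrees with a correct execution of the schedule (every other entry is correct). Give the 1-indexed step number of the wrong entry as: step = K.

Re-executing:
   1) LOAD T0:  M=0  r_T0=0
   2) LOAD T1:  M=0  r_T1=0
   3) CAS  T1:  M=1  r_T1=0 ✓
   4) LOAD T1:  M=1  r_T1=1
   5) CAS  T1:  M=2  r_T1=1 ✓
   6) CAS  T0:  M=2  r_T0=0 ✗
   7) LOAD T1:  M=2  r_T1=2
   8) CAS  T1:  M=3  r_T1=2 ✓
   9) LOAD T1:  M=3  r_T1=3
  10) LOAD T0:  M=3  r_T0=3
  11) CAS  T1:  M=4  r_T1=3 ✓
  12) CAS  T0:  M=4  r_T0=3 ✗
  13) LOAD T1:  M=4  r_T1=4
  14) CAS  T1:  M=5  r_T1=4 ✓
  15) LOAD T1:  M=5  r_T1=5
  16) CAS  T1:  M=6  r_T1=5 ✓
  17) LOAD T1:  M=6  r_T1=6
  18) CAS  T1:  M=7  r_T1=6 ✓
Log disagrees first at step 12.

step = 12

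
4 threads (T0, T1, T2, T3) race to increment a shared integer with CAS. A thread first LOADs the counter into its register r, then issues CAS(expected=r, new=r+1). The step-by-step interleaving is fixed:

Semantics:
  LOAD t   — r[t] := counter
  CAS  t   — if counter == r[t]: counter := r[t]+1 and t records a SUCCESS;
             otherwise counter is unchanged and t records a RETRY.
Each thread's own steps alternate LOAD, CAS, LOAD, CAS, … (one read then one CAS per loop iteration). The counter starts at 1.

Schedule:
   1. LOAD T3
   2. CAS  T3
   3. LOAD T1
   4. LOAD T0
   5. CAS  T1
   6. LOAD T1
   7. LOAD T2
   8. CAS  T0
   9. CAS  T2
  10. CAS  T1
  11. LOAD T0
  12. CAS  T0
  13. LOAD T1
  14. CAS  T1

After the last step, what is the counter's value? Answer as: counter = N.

[1] T3.load  rd  (counter 1, T3.r 1)
[2] T3.cas  hit  (counter 2, T3.r 1)
[3] T1.load  rd  (counter 2, T1.r 2)
[4] T0.load  rd  (counter 2, T0.r 2)
[5] T1.cas  hit  (counter 3, T1.r 2)
[6] T1.load  rd  (counter 3, T1.r 3)
[7] T2.load  rd  (counter 3, T2.r 3)
[8] T0.cas  miss  (counter 3, T0.r 2)
[9] T2.cas  hit  (counter 4, T2.r 3)
[10] T1.cas  miss  (counter 4, T1.r 3)
[11] T0.load  rd  (counter 4, T0.r 4)
[12] T0.cas  hit  (counter 5, T0.r 4)
[13] T1.load  rd  (counter 5, T1.r 5)
[14] T1.cas  hit  (counter 6, T1.r 5)

counter = 6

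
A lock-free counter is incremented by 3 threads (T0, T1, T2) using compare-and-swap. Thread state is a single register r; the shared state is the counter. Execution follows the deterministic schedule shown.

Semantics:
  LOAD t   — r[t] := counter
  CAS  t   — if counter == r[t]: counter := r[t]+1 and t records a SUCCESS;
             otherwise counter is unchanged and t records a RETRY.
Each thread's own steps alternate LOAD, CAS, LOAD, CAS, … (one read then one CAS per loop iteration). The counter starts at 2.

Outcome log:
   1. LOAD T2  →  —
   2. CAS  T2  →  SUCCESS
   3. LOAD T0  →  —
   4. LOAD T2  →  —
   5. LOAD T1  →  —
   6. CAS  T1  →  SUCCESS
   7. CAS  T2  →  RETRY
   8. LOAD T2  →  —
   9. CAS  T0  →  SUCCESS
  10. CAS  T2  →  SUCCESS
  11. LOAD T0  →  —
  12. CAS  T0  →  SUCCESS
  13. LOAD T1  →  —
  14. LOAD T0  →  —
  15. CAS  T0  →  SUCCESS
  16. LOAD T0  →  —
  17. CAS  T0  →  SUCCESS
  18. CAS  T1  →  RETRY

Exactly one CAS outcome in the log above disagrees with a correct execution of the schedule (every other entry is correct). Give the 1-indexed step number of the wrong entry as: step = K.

step = 9

Re-executing:
step 1: T2 LOAD ⇒ load; ctr=2 reg=2
step 2: T2 CAS ⇒ ok; ctr=3 reg=2
step 3: T0 LOAD ⇒ load; ctr=3 reg=3
step 4: T2 LOAD ⇒ load; ctr=3 reg=3
step 5: T1 LOAD ⇒ load; ctr=3 reg=3
step 6: T1 CAS ⇒ ok; ctr=4 reg=3
step 7: T2 CAS ⇒ retry; ctr=4 reg=3
step 8: T2 LOAD ⇒ load; ctr=4 reg=4
step 9: T0 CAS ⇒ retry; ctr=4 reg=3
step 10: T2 CAS ⇒ ok; ctr=5 reg=4
step 11: T0 LOAD ⇒ load; ctr=5 reg=5
step 12: T0 CAS ⇒ ok; ctr=6 reg=5
step 13: T1 LOAD ⇒ load; ctr=6 reg=6
step 14: T0 LOAD ⇒ load; ctr=6 reg=6
step 15: T0 CAS ⇒ ok; ctr=7 reg=6
step 16: T0 LOAD ⇒ load; ctr=7 reg=7
step 17: T0 CAS ⇒ ok; ctr=8 reg=7
step 18: T1 CAS ⇒ retry; ctr=8 reg=6
Flip is step 9.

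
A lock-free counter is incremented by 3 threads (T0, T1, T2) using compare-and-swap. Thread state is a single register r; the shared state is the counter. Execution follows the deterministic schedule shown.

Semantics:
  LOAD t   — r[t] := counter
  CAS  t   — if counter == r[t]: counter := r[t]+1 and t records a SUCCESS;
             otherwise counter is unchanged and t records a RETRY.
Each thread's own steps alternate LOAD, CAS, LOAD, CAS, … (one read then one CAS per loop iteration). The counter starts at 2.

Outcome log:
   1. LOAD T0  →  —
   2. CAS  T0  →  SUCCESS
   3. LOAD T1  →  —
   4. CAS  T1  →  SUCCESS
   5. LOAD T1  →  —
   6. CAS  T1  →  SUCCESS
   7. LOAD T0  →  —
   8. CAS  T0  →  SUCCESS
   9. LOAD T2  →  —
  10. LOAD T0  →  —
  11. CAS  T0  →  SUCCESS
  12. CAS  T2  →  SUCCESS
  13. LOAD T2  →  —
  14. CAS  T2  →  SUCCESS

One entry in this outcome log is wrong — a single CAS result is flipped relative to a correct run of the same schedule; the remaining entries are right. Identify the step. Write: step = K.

step = 12

Re-executing:
T0 LOAD — after: cnt=2, r=2 — load
T0 CAS — after: cnt=3, r=2 — ok
T1 LOAD — after: cnt=3, r=3 — load
T1 CAS — after: cnt=4, r=3 — ok
T1 LOAD — after: cnt=4, r=4 — load
T1 CAS — after: cnt=5, r=4 — ok
T0 LOAD — after: cnt=5, r=5 — load
T0 CAS — after: cnt=6, r=5 — ok
T2 LOAD — after: cnt=6, r=6 — load
T0 LOAD — after: cnt=6, r=6 — load
T0 CAS — after: cnt=7, r=6 — ok
T2 CAS — after: cnt=7, r=6 — retry
T2 LOAD — after: cnt=7, r=7 — load
T2 CAS — after: cnt=8, r=7 — ok
Flip is step 12.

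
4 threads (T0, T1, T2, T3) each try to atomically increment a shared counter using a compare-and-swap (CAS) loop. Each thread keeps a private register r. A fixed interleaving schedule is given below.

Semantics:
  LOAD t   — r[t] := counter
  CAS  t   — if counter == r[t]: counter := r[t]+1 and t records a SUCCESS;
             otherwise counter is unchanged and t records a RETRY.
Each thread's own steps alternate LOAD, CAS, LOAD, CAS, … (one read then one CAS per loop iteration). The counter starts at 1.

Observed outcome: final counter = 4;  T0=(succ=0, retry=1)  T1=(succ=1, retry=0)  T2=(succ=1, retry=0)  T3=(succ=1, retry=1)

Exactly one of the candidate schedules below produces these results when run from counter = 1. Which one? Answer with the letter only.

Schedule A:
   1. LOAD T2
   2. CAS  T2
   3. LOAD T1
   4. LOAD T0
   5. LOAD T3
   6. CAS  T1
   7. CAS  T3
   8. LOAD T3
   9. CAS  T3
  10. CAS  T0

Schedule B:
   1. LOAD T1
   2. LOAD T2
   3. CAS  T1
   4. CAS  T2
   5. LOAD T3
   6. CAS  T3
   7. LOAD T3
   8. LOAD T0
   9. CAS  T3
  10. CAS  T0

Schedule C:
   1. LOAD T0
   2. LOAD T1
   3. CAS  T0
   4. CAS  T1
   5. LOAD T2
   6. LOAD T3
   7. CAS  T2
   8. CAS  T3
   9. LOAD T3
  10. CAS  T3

A

Run A:
1. LOAD T2 → mem=1 r[T2]=1 [LOAD]
2. CAS T2 → mem=2 r[T2]=1 [OK]
3. LOAD T1 → mem=2 r[T1]=2 [LOAD]
4. LOAD T0 → mem=2 r[T0]=2 [LOAD]
5. LOAD T3 → mem=2 r[T3]=2 [LOAD]
6. CAS T1 → mem=3 r[T1]=2 [OK]
7. CAS T3 → mem=3 r[T3]=2 [RETRY]
8. LOAD T3 → mem=3 r[T3]=3 [LOAD]
9. CAS T3 → mem=4 r[T3]=3 [OK]
10. CAS T0 → mem=4 r[T0]=2 [RETRY]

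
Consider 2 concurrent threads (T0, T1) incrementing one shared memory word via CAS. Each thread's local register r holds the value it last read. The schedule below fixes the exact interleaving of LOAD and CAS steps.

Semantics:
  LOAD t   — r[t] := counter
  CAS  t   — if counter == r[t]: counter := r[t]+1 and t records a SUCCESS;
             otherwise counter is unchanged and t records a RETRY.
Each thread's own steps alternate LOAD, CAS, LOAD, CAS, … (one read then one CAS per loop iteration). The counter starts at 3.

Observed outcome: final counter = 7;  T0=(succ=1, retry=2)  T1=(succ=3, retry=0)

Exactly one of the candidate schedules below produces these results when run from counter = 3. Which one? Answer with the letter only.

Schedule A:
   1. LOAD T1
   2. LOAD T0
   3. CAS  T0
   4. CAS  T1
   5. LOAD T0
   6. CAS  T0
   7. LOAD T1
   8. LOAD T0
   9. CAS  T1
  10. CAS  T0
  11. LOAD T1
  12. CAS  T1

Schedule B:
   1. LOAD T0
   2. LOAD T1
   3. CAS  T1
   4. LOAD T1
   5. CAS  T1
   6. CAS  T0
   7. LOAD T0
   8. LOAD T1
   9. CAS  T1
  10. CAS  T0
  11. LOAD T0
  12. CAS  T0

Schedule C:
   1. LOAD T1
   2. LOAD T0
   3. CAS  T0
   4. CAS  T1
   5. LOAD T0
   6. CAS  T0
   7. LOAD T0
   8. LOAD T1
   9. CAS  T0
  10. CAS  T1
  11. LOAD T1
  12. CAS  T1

B

Run B:
[1] T0.load  rd  (counter 3, T0.r 3)
[2] T1.load  rd  (counter 3, T1.r 3)
[3] T1.cas  hit  (counter 4, T1.r 3)
[4] T1.load  rd  (counter 4, T1.r 4)
[5] T1.cas  hit  (counter 5, T1.r 4)
[6] T0.cas  miss  (counter 5, T0.r 3)
[7] T0.load  rd  (counter 5, T0.r 5)
[8] T1.load  rd  (counter 5, T1.r 5)
[9] T1.cas  hit  (counter 6, T1.r 5)
[10] T0.cas  miss  (counter 6, T0.r 5)
[11] T0.load  rd  (counter 6, T0.r 6)
[12] T0.cas  hit  (counter 7, T0.r 6)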